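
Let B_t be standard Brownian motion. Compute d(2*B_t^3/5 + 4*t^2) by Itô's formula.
d(2*B_t^3/5 + 4*t^2) = (6*B_t/5 + 8*t) dt + (6*B_t^2/5) dB_t

Itô's formula for f(t, x): d f(t, B_t) = (f_t + (1/2) f_xx) dt + f_x dB_t. Compute partials of f(t, x) = 4*t^2 + 2*x^3/5:
  f_t(t,x)  = 8*t
  f_x(t,x)  = 6*x^2/5
  f_xx(t,x) = 12*x/5
Assemble drift = f_t + (1/2) f_xx = 8*t + 6*x/5 and diffusion = f_x = 6*x^2/5. Substituting x = B_t:
  d(2*B_t^3/5 + 4*t^2) = (6*B_t/5 + 8*t) dt + (6*B_t^2/5) dB_t.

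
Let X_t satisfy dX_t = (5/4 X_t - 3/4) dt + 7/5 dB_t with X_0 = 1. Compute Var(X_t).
Var(X_t) = 98*exp(5*t/2)/125 - 98/125

The variance V(t) = Var(X_t) satisfies V'(t) = 2 a V(t) + c^2 with V(0) = 0 (drift coefficient is linear in X, diffusion is constant). With a = 5/4, c = 7/5, the solution is
  V(t) = (c^2 / (2 a)) * (exp(2 a t) - 1)
       = ((7/5)^2 / (2*(5/4))) * (exp((5/2) t) - 1)
       = 98*exp(5*t/2)/125 - 98/125.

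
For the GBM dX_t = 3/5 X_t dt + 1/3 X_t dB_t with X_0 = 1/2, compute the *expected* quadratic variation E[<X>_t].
E[<X>_t] = 5*exp(59*t/45)/236 - 5/236

<X>_t = int_0^t ((1/3) * X_s)^2 ds. Taking expectation inside the integral: E[<X>_t] = (1/3)^2 * int_0^t E[X_s^2] ds. For GBM, E[X_s^2] = x_0^2 * exp((2 mu + sigma^2) s). Integrating:
  E[<X>_t] = (1/3)^2 * (1/2)^2 * (exp((2*(3/5) + (1/3)^2) t) - 1) / (2*(3/5) + (1/3)^2)
           = (1/3)^2 * (1/2)^2 * (exp((59/45) t) - 1) / (59/45) = 5*exp(59*t/45)/236 - 5/236.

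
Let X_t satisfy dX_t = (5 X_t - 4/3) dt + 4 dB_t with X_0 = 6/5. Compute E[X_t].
E[X_t] = 14*exp(5*t)/15 + 4/15

Taking expectations and using E[dB_t] = 0, the mean m(t) = E[X_t] satisfies the ODE m'(t) = a m(t) + b with m(0) = x_0. With a = 5, b = -4/3, x_0 = 6/5, the solution is
  m(t) = x_0 * exp(a t) + (b/a) * (exp(a t) - 1)
       = (6/5) * exp(5 t) + ((-4/3)/5) * (exp(5 t) - 1)
       = 14*exp(5*t)/15 + 4/15.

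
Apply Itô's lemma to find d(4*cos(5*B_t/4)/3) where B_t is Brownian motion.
d(4*cos(5*B_t/4)/3) = (-25*cos(5*B_t/4)/24) dt + (-5*sin(5*B_t/4)/3) dB_t

Itô's formula for f(B_t) gives d f(B_t) = f'(B_t) dB_t + (1/2) f''(B_t) dt. Compute derivatives of f(x) = 4*cos(5*x/4)/3:
  f'(x)  = -5*sin(5*x/4)/3
  f''(x) = -25*cos(5*x/4)/12
Substitute x = B_t and multiply the f'' term by 1/2:
  drift     = (1/2) * (-25*cos(5*x/4)/12) evaluated at B_t = -25*cos(5*B_t/4)/24
  diffusion = (-5*sin(5*x/4)/3) evaluated at B_t = -5*sin(5*B_t/4)/3
Therefore d(4*cos(5*B_t/4)/3) = (-25*cos(5*B_t/4)/24) dt + (-5*sin(5*B_t/4)/3) dB_t.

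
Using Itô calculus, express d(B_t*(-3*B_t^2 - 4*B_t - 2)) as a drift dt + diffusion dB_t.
d(B_t*(-3*B_t^2 - 4*B_t - 2)) = (-9*B_t - 4) dt + (-9*B_t^2 - 8*B_t - 2) dB_t

Itô's formula for f(B_t) gives d f(B_t) = f'(B_t) dB_t + (1/2) f''(B_t) dt. Compute derivatives of f(x) = x*(-3*x^2 - 4*x - 2):
  f'(x)  = -9*x^2 - 8*x - 2
  f''(x) = -18*x - 8
Substitute x = B_t and multiply the f'' term by 1/2:
  drift     = (1/2) * (-18*x - 8) evaluated at B_t = -9*B_t - 4
  diffusion = (-9*x^2 - 8*x - 2) evaluated at B_t = -9*B_t^2 - 8*B_t - 2
Therefore d(B_t*(-3*B_t^2 - 4*B_t - 2)) = (-9*B_t - 4) dt + (-9*B_t^2 - 8*B_t - 2) dB_t.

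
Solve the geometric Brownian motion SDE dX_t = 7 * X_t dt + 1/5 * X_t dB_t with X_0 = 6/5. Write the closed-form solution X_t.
X_t = 6/5 * exp((349/50) * t + (1/5) * B_t)

For GBM dX = mu X dt + sigma X dB with X_0 = x_0, apply Itô to Y = log X: dY = (mu - sigma^2/2) dt + sigma dB, so Y_t = log(x_0) + (mu - sigma^2/2) t + sigma B_t and hence X_t = x_0 * exp((mu - sigma^2/2) t + sigma B_t).
With mu = 7, sigma = 1/5, x_0 = 6/5, this gives:
  X_t = 6/5 * exp((349/50) * t + (1/5) * B_t).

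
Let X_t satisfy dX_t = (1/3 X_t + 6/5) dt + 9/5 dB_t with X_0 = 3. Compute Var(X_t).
Var(X_t) = 243*exp(2*t/3)/50 - 243/50

The variance V(t) = Var(X_t) satisfies V'(t) = 2 a V(t) + c^2 with V(0) = 0 (drift coefficient is linear in X, diffusion is constant). With a = 1/3, c = 9/5, the solution is
  V(t) = (c^2 / (2 a)) * (exp(2 a t) - 1)
       = ((9/5)^2 / (2*(1/3))) * (exp((2/3) t) - 1)
       = 243*exp(2*t/3)/50 - 243/50.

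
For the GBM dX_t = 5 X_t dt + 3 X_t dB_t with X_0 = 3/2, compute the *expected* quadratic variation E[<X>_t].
E[<X>_t] = 81*exp(19*t)/76 - 81/76

<X>_t = int_0^t (3 * X_s)^2 ds. Taking expectation inside the integral: E[<X>_t] = 3^2 * int_0^t E[X_s^2] ds. For GBM, E[X_s^2] = x_0^2 * exp((2 mu + sigma^2) s). Integrating:
  E[<X>_t] = 3^2 * (3/2)^2 * (exp((2*5 + 3^2) t) - 1) / (2*5 + 3^2)
           = 3^2 * (3/2)^2 * (exp(19 t) - 1) / 19 = 81*exp(19*t)/76 - 81/76.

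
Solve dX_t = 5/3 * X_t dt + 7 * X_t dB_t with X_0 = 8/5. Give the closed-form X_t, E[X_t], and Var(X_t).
X_t = 8/5 * exp((-137/6) t + (7) B_t); E[X_t] = 8*exp(5*t/3)/5; Var(X_t) = 64*(exp(49*t) - 1)*exp(10*t/3)/25

For GBM dX = mu X dt + sigma X dB with X_0 = x_0, apply Itô to Y = log X: dY = (mu - sigma^2/2) dt + sigma dB, so Y_t = log(x_0) + (mu - sigma^2/2) t + sigma B_t and hence X_t = x_0 * exp((mu - sigma^2/2) t + sigma B_t).
With mu = 5/3, sigma = 7, x_0 = 8/5, this gives:
  X_t = 8/5 * exp((-137/6) * t + (7) * B_t).
Since sigma*B_t ~ Normal(0, sigma^2 t), E[exp(sigma*B_t)] = exp(sigma^2 t / 2); so E[X_t] = x_0 * exp((mu - sigma^2/2) t) * exp(sigma^2 t / 2) = x_0 * exp(mu t) = 8*exp(5*t/3)/5.
Var(X_t) = E[X_t^2] - (E[X_t])^2 = x_0^2 * exp(2 mu t) * (exp(sigma^2 t) - 1) = 64*(exp(49*t) - 1)*exp(10*t/3)/25.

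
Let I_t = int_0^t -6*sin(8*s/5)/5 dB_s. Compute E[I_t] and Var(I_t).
E[I_t] = 0; Var(I_t) = 18*t/25 - 9*sin(8*t/5)*cos(8*t/5)/20

The Itô integral of a deterministic integrand f(s) has mean 0 because each increment f(s) * (B_{s+ds} - B_s) has mean 0. By the Itô isometry:
  Var( int_0^t f(s) dB_s ) = E[ (int_0^t f(s) dB_s)^2 ] = int_0^t f(s)^2 ds.
Here f(s) = -6*sin(8*s/5)/5, so f(s)^2 = 36*sin(8*s/5)^2/25. Integrate:
  int_0^t (36*sin(8*s/5)^2/25) ds = 18*t/25 - 9*sin(8*t/5)*cos(8*t/5)/20.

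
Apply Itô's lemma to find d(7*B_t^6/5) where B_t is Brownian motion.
d(7*B_t^6/5) = (21*B_t^4) dt + (42*B_t^5/5) dB_t

Itô's formula for f(B_t) gives d f(B_t) = f'(B_t) dB_t + (1/2) f''(B_t) dt. Compute derivatives of f(x) = 7*x^6/5:
  f'(x)  = 42*x^5/5
  f''(x) = 42*x^4
Substitute x = B_t and multiply the f'' term by 1/2:
  drift     = (1/2) * (42*x^4) evaluated at B_t = 21*B_t^4
  diffusion = (42*x^5/5) evaluated at B_t = 42*B_t^5/5
Therefore d(7*B_t^6/5) = (21*B_t^4) dt + (42*B_t^5/5) dB_t.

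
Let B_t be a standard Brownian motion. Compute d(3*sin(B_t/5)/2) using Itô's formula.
d(3*sin(B_t/5)/2) = (-3*sin(B_t/5)/100) dt + (3*cos(B_t/5)/10) dB_t

Itô's formula for f(B_t) gives d f(B_t) = f'(B_t) dB_t + (1/2) f''(B_t) dt. Compute derivatives of f(x) = 3*sin(x/5)/2:
  f'(x)  = 3*cos(x/5)/10
  f''(x) = -3*sin(x/5)/50
Substitute x = B_t and multiply the f'' term by 1/2:
  drift     = (1/2) * (-3*sin(x/5)/50) evaluated at B_t = -3*sin(B_t/5)/100
  diffusion = (3*cos(x/5)/10) evaluated at B_t = 3*cos(B_t/5)/10
Therefore d(3*sin(B_t/5)/2) = (-3*sin(B_t/5)/100) dt + (3*cos(B_t/5)/10) dB_t.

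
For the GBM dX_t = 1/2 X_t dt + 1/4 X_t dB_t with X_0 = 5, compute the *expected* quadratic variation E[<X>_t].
E[<X>_t] = 25*exp(17*t/16)/17 - 25/17

<X>_t = int_0^t ((1/4) * X_s)^2 ds. Taking expectation inside the integral: E[<X>_t] = (1/4)^2 * int_0^t E[X_s^2] ds. For GBM, E[X_s^2] = x_0^2 * exp((2 mu + sigma^2) s). Integrating:
  E[<X>_t] = (1/4)^2 * 5^2 * (exp((2*(1/2) + (1/4)^2) t) - 1) / (2*(1/2) + (1/4)^2)
           = (1/4)^2 * 5^2 * (exp((17/16) t) - 1) / (17/16) = 25*exp(17*t/16)/17 - 25/17.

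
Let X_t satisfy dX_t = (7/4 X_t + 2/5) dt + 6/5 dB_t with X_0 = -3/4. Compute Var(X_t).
Var(X_t) = 72*exp(7*t/2)/175 - 72/175

The variance V(t) = Var(X_t) satisfies V'(t) = 2 a V(t) + c^2 with V(0) = 0 (drift coefficient is linear in X, diffusion is constant). With a = 7/4, c = 6/5, the solution is
  V(t) = (c^2 / (2 a)) * (exp(2 a t) - 1)
       = ((6/5)^2 / (2*(7/4))) * (exp((7/2) t) - 1)
       = 72*exp(7*t/2)/175 - 72/175.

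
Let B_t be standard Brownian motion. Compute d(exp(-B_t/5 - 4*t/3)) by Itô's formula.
d(exp(-B_t/5 - 4*t/3)) = (-197*exp(-B_t/5 - 4*t/3)/150) dt + (-exp(-B_t/5 - 4*t/3)/5) dB_t

Itô's formula for f(t, x): d f(t, B_t) = (f_t + (1/2) f_xx) dt + f_x dB_t. Compute partials of f(t, x) = exp(-4*t/3 - x/5):
  f_t(t,x)  = -4*exp(-4*t/3 - x/5)/3
  f_x(t,x)  = -exp(-4*t/3 - x/5)/5
  f_xx(t,x) = exp(-4*t/3 - x/5)/25
Assemble drift = f_t + (1/2) f_xx = -197*exp(-4*t/3 - x/5)/150 and diffusion = f_x = -exp(-4*t/3 - x/5)/5. Substituting x = B_t:
  d(exp(-B_t/5 - 4*t/3)) = (-197*exp(-B_t/5 - 4*t/3)/150) dt + (-exp(-B_t/5 - 4*t/3)/5) dB_t.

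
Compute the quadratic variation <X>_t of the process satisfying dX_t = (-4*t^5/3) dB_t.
<X>_t = 16*t^11/99

For an Itô process dX_t = a(t) dt + b(t) dB_t, the quadratic variation is <X>_t = int_0^t b(s)^2 ds (the drift term does not contribute). Here b(s) = -4*s^5/3, so
  b(s)^2 = 16*s^10/9.
Integrating from 0 to t:
  <X>_t = int_0^t (16*s^10/9) ds = 16*t^11/99.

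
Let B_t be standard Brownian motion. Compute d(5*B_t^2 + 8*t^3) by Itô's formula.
d(5*B_t^2 + 8*t^3) = (24*t^2 + 5) dt + (10*B_t) dB_t

Itô's formula for f(t, x): d f(t, B_t) = (f_t + (1/2) f_xx) dt + f_x dB_t. Compute partials of f(t, x) = 8*t^3 + 5*x^2:
  f_t(t,x)  = 24*t^2
  f_x(t,x)  = 10*x
  f_xx(t,x) = 10
Assemble drift = f_t + (1/2) f_xx = 24*t^2 + 5 and diffusion = f_x = 10*x. Substituting x = B_t:
  d(5*B_t^2 + 8*t^3) = (24*t^2 + 5) dt + (10*B_t) dB_t.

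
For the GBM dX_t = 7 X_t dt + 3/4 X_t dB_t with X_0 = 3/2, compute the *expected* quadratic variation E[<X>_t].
E[<X>_t] = 81*exp(233*t/16)/932 - 81/932

<X>_t = int_0^t ((3/4) * X_s)^2 ds. Taking expectation inside the integral: E[<X>_t] = (3/4)^2 * int_0^t E[X_s^2] ds. For GBM, E[X_s^2] = x_0^2 * exp((2 mu + sigma^2) s). Integrating:
  E[<X>_t] = (3/4)^2 * (3/2)^2 * (exp((2*7 + (3/4)^2) t) - 1) / (2*7 + (3/4)^2)
           = (3/4)^2 * (3/2)^2 * (exp((233/16) t) - 1) / (233/16) = 81*exp(233*t/16)/932 - 81/932.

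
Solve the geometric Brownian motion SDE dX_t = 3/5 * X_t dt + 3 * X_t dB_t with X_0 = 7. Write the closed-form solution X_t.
X_t = 7 * exp((-39/10) * t + (3) * B_t)

For GBM dX = mu X dt + sigma X dB with X_0 = x_0, apply Itô to Y = log X: dY = (mu - sigma^2/2) dt + sigma dB, so Y_t = log(x_0) + (mu - sigma^2/2) t + sigma B_t and hence X_t = x_0 * exp((mu - sigma^2/2) t + sigma B_t).
With mu = 3/5, sigma = 3, x_0 = 7, this gives:
  X_t = 7 * exp((-39/10) * t + (3) * B_t).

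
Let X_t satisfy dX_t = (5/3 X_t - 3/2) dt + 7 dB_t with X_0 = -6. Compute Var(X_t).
Var(X_t) = 147*exp(10*t/3)/10 - 147/10

The variance V(t) = Var(X_t) satisfies V'(t) = 2 a V(t) + c^2 with V(0) = 0 (drift coefficient is linear in X, diffusion is constant). With a = 5/3, c = 7, the solution is
  V(t) = (c^2 / (2 a)) * (exp(2 a t) - 1)
       = (7^2 / (2*(5/3))) * (exp((10/3) t) - 1)
       = 147*exp(10*t/3)/10 - 147/10.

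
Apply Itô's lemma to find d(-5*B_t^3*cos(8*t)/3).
d(-5*B_t^3*cos(8*t)/3) = (5*B_t*(8*B_t^2*sin(8*t)/3 - cos(8*t))) dt + (-5*B_t^2*cos(8*t)) dB_t

Itô's formula for f(t, x): d f(t, B_t) = (f_t + (1/2) f_xx) dt + f_x dB_t. Compute partials of f(t, x) = -5*x^3*cos(8*t)/3:
  f_t(t,x)  = 40*x^3*sin(8*t)/3
  f_x(t,x)  = -5*x^2*cos(8*t)
  f_xx(t,x) = -10*x*cos(8*t)
Assemble drift = f_t + (1/2) f_xx = 5*x*(8*x^2*sin(8*t)/3 - cos(8*t)) and diffusion = f_x = -5*x^2*cos(8*t). Substituting x = B_t:
  d(-5*B_t^3*cos(8*t)/3) = (5*B_t*(8*B_t^2*sin(8*t)/3 - cos(8*t))) dt + (-5*B_t^2*cos(8*t)) dB_t.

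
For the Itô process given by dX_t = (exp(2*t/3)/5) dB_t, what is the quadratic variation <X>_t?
<X>_t = 3*exp(4*t/3)/100 - 3/100

For an Itô process dX_t = a(t) dt + b(t) dB_t, the quadratic variation is <X>_t = int_0^t b(s)^2 ds (the drift term does not contribute). Here b(s) = exp(2*s/3)/5, so
  b(s)^2 = exp(4*s/3)/25.
Integrating from 0 to t:
  <X>_t = int_0^t (exp(4*s/3)/25) ds = 3*exp(4*t/3)/100 - 3/100.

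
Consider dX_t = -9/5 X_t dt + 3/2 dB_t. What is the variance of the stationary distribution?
lim Var(X_t) = 5/8

The OU SDE dX = -theta X dt + sigma dB admits the integrating factor exp(theta t): d(exp(theta t) X_t) = sigma exp(theta t) dB_t. Integrating from 0 to t gives X_t = x_0 * exp(-theta t) + sigma * int_0^t exp(-theta (t-s)) dB_s for any initial x_0. The Itô integral has variance (by the Itô isometry) sigma^2 * int_0^t exp(-2 theta (t - s)) ds = sigma^2 * (1 - exp(-2 theta t)) / (2 theta), independent of x_0.
With theta = 9/5, sigma = 3/2:
  Var(X_t) = (3/2)^2 * (1 - exp(-2*9/5 t)) / (2 * 9/5) = 5/8 - 5*exp(-18*t/5)/8.
As t -> infinity, exp(-2*9/5 t) -> 0, so the stationary variance is sigma^2 / (2 theta) = 5/8.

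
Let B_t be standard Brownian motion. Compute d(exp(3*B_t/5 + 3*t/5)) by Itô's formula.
d(exp(3*B_t/5 + 3*t/5)) = (39*exp(3*B_t/5 + 3*t/5)/50) dt + (3*exp(3*B_t/5 + 3*t/5)/5) dB_t

Itô's formula for f(t, x): d f(t, B_t) = (f_t + (1/2) f_xx) dt + f_x dB_t. Compute partials of f(t, x) = exp(3*t/5 + 3*x/5):
  f_t(t,x)  = 3*exp(3*t/5 + 3*x/5)/5
  f_x(t,x)  = 3*exp(3*t/5 + 3*x/5)/5
  f_xx(t,x) = 9*exp(3*t/5 + 3*x/5)/25
Assemble drift = f_t + (1/2) f_xx = 39*exp(3*t/5 + 3*x/5)/50 and diffusion = f_x = 3*exp(3*t/5 + 3*x/5)/5. Substituting x = B_t:
  d(exp(3*B_t/5 + 3*t/5)) = (39*exp(3*B_t/5 + 3*t/5)/50) dt + (3*exp(3*B_t/5 + 3*t/5)/5) dB_t.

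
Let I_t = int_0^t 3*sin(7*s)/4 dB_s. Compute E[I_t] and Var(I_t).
E[I_t] = 0; Var(I_t) = 9*t/32 - 9*sin(14*t)/448

The Itô integral of a deterministic integrand f(s) has mean 0 because each increment f(s) * (B_{s+ds} - B_s) has mean 0. By the Itô isometry:
  Var( int_0^t f(s) dB_s ) = E[ (int_0^t f(s) dB_s)^2 ] = int_0^t f(s)^2 ds.
Here f(s) = 3*sin(7*s)/4, so f(s)^2 = 9*sin(7*s)^2/16. Integrate:
  int_0^t (9*sin(7*s)^2/16) ds = 9*t/32 - 9*sin(14*t)/448.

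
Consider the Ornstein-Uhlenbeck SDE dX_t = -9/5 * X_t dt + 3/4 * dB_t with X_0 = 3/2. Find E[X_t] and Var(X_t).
E[X_t] = 3*exp(-9*t/5)/2; Var(X_t) = 5/32 - 5*exp(-18*t/5)/32

The OU SDE dX = -theta X dt + sigma dB admits the integrating factor exp(theta t): d(exp(theta t) X_t) = sigma exp(theta t) dB_t. Integrating from 0 to t:
  X_t = x_0 * exp(-theta t) + sigma * int_0^t exp(-theta (t-s)) dB_s.
The Itô integral has mean 0 and (by the Itô isometry) variance sigma^2 * int_0^t exp(-2 theta (t - s)) ds = sigma^2 * (1 - exp(-2 theta t)) / (2 theta).
With theta = 9/5, sigma = 3/4, x_0 = 3/2:
  E[X_t] = 3/2 * exp(-9/5 t) = 3*exp(-9*t/5)/2
  Var(X_t) = (3/4)^2 * (1 - exp(-2*9/5 t)) / (2 * 9/5) = 5/32 - 5*exp(-18*t/5)/32.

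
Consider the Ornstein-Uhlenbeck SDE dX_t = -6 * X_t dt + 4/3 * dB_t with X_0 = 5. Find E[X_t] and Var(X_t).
E[X_t] = 5*exp(-6*t); Var(X_t) = 4/27 - 4*exp(-12*t)/27

The OU SDE dX = -theta X dt + sigma dB admits the integrating factor exp(theta t): d(exp(theta t) X_t) = sigma exp(theta t) dB_t. Integrating from 0 to t:
  X_t = x_0 * exp(-theta t) + sigma * int_0^t exp(-theta (t-s)) dB_s.
The Itô integral has mean 0 and (by the Itô isometry) variance sigma^2 * int_0^t exp(-2 theta (t - s)) ds = sigma^2 * (1 - exp(-2 theta t)) / (2 theta).
With theta = 6, sigma = 4/3, x_0 = 5:
  E[X_t] = 5 * exp(-6 t) = 5*exp(-6*t)
  Var(X_t) = (4/3)^2 * (1 - exp(-2*6 t)) / (2 * 6) = 4/27 - 4*exp(-12*t)/27.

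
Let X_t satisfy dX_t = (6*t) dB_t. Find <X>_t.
<X>_t = 12*t^3

For an Itô process dX_t = a(t) dt + b(t) dB_t, the quadratic variation is <X>_t = int_0^t b(s)^2 ds (the drift term does not contribute). Here b(s) = 6*s, so
  b(s)^2 = 36*s^2.
Integrating from 0 to t:
  <X>_t = int_0^t (36*s^2) ds = 12*t^3.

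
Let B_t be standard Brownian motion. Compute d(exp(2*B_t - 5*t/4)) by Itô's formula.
d(exp(2*B_t - 5*t/4)) = (3*exp(2*B_t - 5*t/4)/4) dt + (2*exp(2*B_t - 5*t/4)) dB_t

Itô's formula for f(t, x): d f(t, B_t) = (f_t + (1/2) f_xx) dt + f_x dB_t. Compute partials of f(t, x) = exp(-5*t/4 + 2*x):
  f_t(t,x)  = -5*exp(-5*t/4 + 2*x)/4
  f_x(t,x)  = 2*exp(-5*t/4 + 2*x)
  f_xx(t,x) = 4*exp(-5*t/4 + 2*x)
Assemble drift = f_t + (1/2) f_xx = 3*exp(-5*t/4 + 2*x)/4 and diffusion = f_x = 2*exp(-5*t/4 + 2*x). Substituting x = B_t:
  d(exp(2*B_t - 5*t/4)) = (3*exp(2*B_t - 5*t/4)/4) dt + (2*exp(2*B_t - 5*t/4)) dB_t.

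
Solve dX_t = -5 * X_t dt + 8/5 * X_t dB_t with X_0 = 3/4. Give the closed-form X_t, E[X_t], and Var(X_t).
X_t = 3/4 * exp((-157/25) t + (8/5) B_t); E[X_t] = 3*exp(-5*t)/4; Var(X_t) = (9*exp(64*t/25) - 9)*exp(-10*t)/16

For GBM dX = mu X dt + sigma X dB with X_0 = x_0, apply Itô to Y = log X: dY = (mu - sigma^2/2) dt + sigma dB, so Y_t = log(x_0) + (mu - sigma^2/2) t + sigma B_t and hence X_t = x_0 * exp((mu - sigma^2/2) t + sigma B_t).
With mu = -5, sigma = 8/5, x_0 = 3/4, this gives:
  X_t = 3/4 * exp((-157/25) * t + (8/5) * B_t).
Since sigma*B_t ~ Normal(0, sigma^2 t), E[exp(sigma*B_t)] = exp(sigma^2 t / 2); so E[X_t] = x_0 * exp((mu - sigma^2/2) t) * exp(sigma^2 t / 2) = x_0 * exp(mu t) = 3*exp(-5*t)/4.
Var(X_t) = E[X_t^2] - (E[X_t])^2 = x_0^2 * exp(2 mu t) * (exp(sigma^2 t) - 1) = (9*exp(64*t/25) - 9)*exp(-10*t)/16.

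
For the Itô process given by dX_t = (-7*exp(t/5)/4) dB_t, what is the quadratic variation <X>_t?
<X>_t = 245*exp(2*t/5)/32 - 245/32

For an Itô process dX_t = a(t) dt + b(t) dB_t, the quadratic variation is <X>_t = int_0^t b(s)^2 ds (the drift term does not contribute). Here b(s) = -7*exp(s/5)/4, so
  b(s)^2 = 49*exp(2*s/5)/16.
Integrating from 0 to t:
  <X>_t = int_0^t (49*exp(2*s/5)/16) ds = 245*exp(2*t/5)/32 - 245/32.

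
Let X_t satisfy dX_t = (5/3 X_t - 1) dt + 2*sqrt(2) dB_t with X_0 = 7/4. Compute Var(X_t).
Var(X_t) = 12*exp(10*t/3)/5 - 12/5

The variance V(t) = Var(X_t) satisfies V'(t) = 2 a V(t) + c^2 with V(0) = 0 (drift coefficient is linear in X, diffusion is constant). With a = 5/3, c = 2*sqrt(2), the solution is
  V(t) = (c^2 / (2 a)) * (exp(2 a t) - 1)
       = ((2*sqrt(2))^2 / (2*(5/3))) * (exp((10/3) t) - 1)
       = 12*exp(10*t/3)/5 - 12/5.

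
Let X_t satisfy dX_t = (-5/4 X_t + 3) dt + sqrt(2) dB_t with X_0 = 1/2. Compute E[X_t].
E[X_t] = 12/5 - 19*exp(-5*t/4)/10

Taking expectations and using E[dB_t] = 0, the mean m(t) = E[X_t] satisfies the ODE m'(t) = a m(t) + b with m(0) = x_0. With a = -5/4, b = 3, x_0 = 1/2, the solution is
  m(t) = x_0 * exp(a t) + (b/a) * (exp(a t) - 1)
       = (1/2) * exp((-5/4) t) + (3/(-5/4)) * (exp((-5/4) t) - 1)
       = 12/5 - 19*exp(-5*t/4)/10.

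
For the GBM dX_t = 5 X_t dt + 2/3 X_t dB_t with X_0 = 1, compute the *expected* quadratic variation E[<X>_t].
E[<X>_t] = 2*exp(94*t/9)/47 - 2/47

<X>_t = int_0^t ((2/3) * X_s)^2 ds. Taking expectation inside the integral: E[<X>_t] = (2/3)^2 * int_0^t E[X_s^2] ds. For GBM, E[X_s^2] = x_0^2 * exp((2 mu + sigma^2) s). Integrating:
  E[<X>_t] = (2/3)^2 * 1^2 * (exp((2*5 + (2/3)^2) t) - 1) / (2*5 + (2/3)^2)
           = (2/3)^2 * 1^2 * (exp((94/9) t) - 1) / (94/9) = 2*exp(94*t/9)/47 - 2/47.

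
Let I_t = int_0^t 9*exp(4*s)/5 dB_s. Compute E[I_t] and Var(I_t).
E[I_t] = 0; Var(I_t) = 81*exp(8*t)/200 - 81/200

The Itô integral of a deterministic integrand f(s) has mean 0 because each increment f(s) * (B_{s+ds} - B_s) has mean 0. By the Itô isometry:
  Var( int_0^t f(s) dB_s ) = E[ (int_0^t f(s) dB_s)^2 ] = int_0^t f(s)^2 ds.
Here f(s) = 9*exp(4*s)/5, so f(s)^2 = 81*exp(8*s)/25. Integrate:
  int_0^t (81*exp(8*s)/25) ds = 81*exp(8*t)/200 - 81/200.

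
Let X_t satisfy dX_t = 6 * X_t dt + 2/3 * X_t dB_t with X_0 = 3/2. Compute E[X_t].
E[X_t] = 3*exp(6*t)/2

For GBM dX = mu X dt + sigma X dB with X_0 = x_0, apply Itô to Y = log X: dY = (mu - sigma^2/2) dt + sigma dB, so Y_t = log(x_0) + (mu - sigma^2/2) t + sigma B_t and hence X_t = x_0 * exp((mu - sigma^2/2) t + sigma B_t).
With mu = 6, sigma = 2/3, x_0 = 3/2, this gives:
  X_t = 3/2 * exp((52/9) * t + (2/3) * B_t).
Since sigma*B_t ~ Normal(0, sigma^2 t), E[exp(sigma*B_t)] = exp(sigma^2 t / 2); so E[X_t] = x_0 * exp((mu - sigma^2/2) t) * exp(sigma^2 t / 2) = x_0 * exp(mu t) = 3*exp(6*t)/2.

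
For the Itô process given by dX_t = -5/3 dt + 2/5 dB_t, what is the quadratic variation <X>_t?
<X>_t = 4*t/25

For an Itô process dX_t = a(t) dt + b(t) dB_t, the quadratic variation is <X>_t = int_0^t b(s)^2 ds (the drift term does not contribute). Here b(s) = 2/5, so
  b(s)^2 = 4/25.
Integrating from 0 to t:
  <X>_t = int_0^t (4/25) ds = 4*t/25.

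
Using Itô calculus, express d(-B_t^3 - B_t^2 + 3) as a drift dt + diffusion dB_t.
d(-B_t^3 - B_t^2 + 3) = (-3*B_t - 1) dt + (B_t*(-3*B_t - 2)) dB_t

Itô's formula for f(B_t) gives d f(B_t) = f'(B_t) dB_t + (1/2) f''(B_t) dt. Compute derivatives of f(x) = -x^3 - x^2 + 3:
  f'(x)  = x*(-3*x - 2)
  f''(x) = -6*x - 2
Substitute x = B_t and multiply the f'' term by 1/2:
  drift     = (1/2) * (-6*x - 2) evaluated at B_t = -3*B_t - 1
  diffusion = (x*(-3*x - 2)) evaluated at B_t = B_t*(-3*B_t - 2)
Therefore d(-B_t^3 - B_t^2 + 3) = (-3*B_t - 1) dt + (B_t*(-3*B_t - 2)) dB_t.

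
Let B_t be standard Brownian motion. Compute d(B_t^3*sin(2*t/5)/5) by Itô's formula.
d(B_t^3*sin(2*t/5)/5) = (B_t*(2*B_t^2*cos(2*t/5) + 15*sin(2*t/5))/25) dt + (3*B_t^2*sin(2*t/5)/5) dB_t

Itô's formula for f(t, x): d f(t, B_t) = (f_t + (1/2) f_xx) dt + f_x dB_t. Compute partials of f(t, x) = x^3*sin(2*t/5)/5:
  f_t(t,x)  = 2*x^3*cos(2*t/5)/25
  f_x(t,x)  = 3*x^2*sin(2*t/5)/5
  f_xx(t,x) = 6*x*sin(2*t/5)/5
Assemble drift = f_t + (1/2) f_xx = x*(2*x^2*cos(2*t/5) + 15*sin(2*t/5))/25 and diffusion = f_x = 3*x^2*sin(2*t/5)/5. Substituting x = B_t:
  d(B_t^3*sin(2*t/5)/5) = (B_t*(2*B_t^2*cos(2*t/5) + 15*sin(2*t/5))/25) dt + (3*B_t^2*sin(2*t/5)/5) dB_t.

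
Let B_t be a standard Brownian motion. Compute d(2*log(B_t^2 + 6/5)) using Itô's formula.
d(2*log(B_t^2 + 6/5)) = (10*(6 - 5*B_t^2)/(5*B_t^2 + 6)^2) dt + (20*B_t/(5*B_t^2 + 6)) dB_t

Itô's formula for f(B_t) gives d f(B_t) = f'(B_t) dB_t + (1/2) f''(B_t) dt. Compute derivatives of f(x) = 2*log(x^2 + 6/5):
  f'(x)  = 20*x/(5*x^2 + 6)
  f''(x) = 20*(6 - 5*x^2)/(5*x^2 + 6)^2
Substitute x = B_t and multiply the f'' term by 1/2:
  drift     = (1/2) * (20*(6 - 5*x^2)/(5*x^2 + 6)^2) evaluated at B_t = 10*(6 - 5*B_t^2)/(5*B_t^2 + 6)^2
  diffusion = (20*x/(5*x^2 + 6)) evaluated at B_t = 20*B_t/(5*B_t^2 + 6)
Therefore d(2*log(B_t^2 + 6/5)) = (10*(6 - 5*B_t^2)/(5*B_t^2 + 6)^2) dt + (20*B_t/(5*B_t^2 + 6)) dB_t.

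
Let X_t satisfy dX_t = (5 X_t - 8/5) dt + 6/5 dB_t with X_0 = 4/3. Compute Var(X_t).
Var(X_t) = 18*exp(10*t)/125 - 18/125

The variance V(t) = Var(X_t) satisfies V'(t) = 2 a V(t) + c^2 with V(0) = 0 (drift coefficient is linear in X, diffusion is constant). With a = 5, c = 6/5, the solution is
  V(t) = (c^2 / (2 a)) * (exp(2 a t) - 1)
       = ((6/5)^2 / (2*5)) * (exp(10 t) - 1)
       = 18*exp(10*t)/125 - 18/125.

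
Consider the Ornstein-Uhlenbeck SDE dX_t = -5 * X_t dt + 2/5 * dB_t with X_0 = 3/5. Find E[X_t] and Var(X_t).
E[X_t] = 3*exp(-5*t)/5; Var(X_t) = 2/125 - 2*exp(-10*t)/125

The OU SDE dX = -theta X dt + sigma dB admits the integrating factor exp(theta t): d(exp(theta t) X_t) = sigma exp(theta t) dB_t. Integrating from 0 to t:
  X_t = x_0 * exp(-theta t) + sigma * int_0^t exp(-theta (t-s)) dB_s.
The Itô integral has mean 0 and (by the Itô isometry) variance sigma^2 * int_0^t exp(-2 theta (t - s)) ds = sigma^2 * (1 - exp(-2 theta t)) / (2 theta).
With theta = 5, sigma = 2/5, x_0 = 3/5:
  E[X_t] = 3/5 * exp(-5 t) = 3*exp(-5*t)/5
  Var(X_t) = (2/5)^2 * (1 - exp(-2*5 t)) / (2 * 5) = 2/125 - 2*exp(-10*t)/125.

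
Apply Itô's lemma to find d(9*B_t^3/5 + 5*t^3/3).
d(9*B_t^3/5 + 5*t^3/3) = (27*B_t/5 + 5*t^2) dt + (27*B_t^2/5) dB_t

Itô's formula for f(t, x): d f(t, B_t) = (f_t + (1/2) f_xx) dt + f_x dB_t. Compute partials of f(t, x) = 5*t^3/3 + 9*x^3/5:
  f_t(t,x)  = 5*t^2
  f_x(t,x)  = 27*x^2/5
  f_xx(t,x) = 54*x/5
Assemble drift = f_t + (1/2) f_xx = 5*t^2 + 27*x/5 and diffusion = f_x = 27*x^2/5. Substituting x = B_t:
  d(9*B_t^3/5 + 5*t^3/3) = (27*B_t/5 + 5*t^2) dt + (27*B_t^2/5) dB_t.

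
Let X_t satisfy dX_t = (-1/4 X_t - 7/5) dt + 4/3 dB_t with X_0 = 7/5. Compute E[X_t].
E[X_t] = -28/5 + 7*exp(-t/4)

Taking expectations and using E[dB_t] = 0, the mean m(t) = E[X_t] satisfies the ODE m'(t) = a m(t) + b with m(0) = x_0. With a = -1/4, b = -7/5, x_0 = 7/5, the solution is
  m(t) = x_0 * exp(a t) + (b/a) * (exp(a t) - 1)
       = (7/5) * exp((-1/4) t) + ((-7/5)/(-1/4)) * (exp((-1/4) t) - 1)
       = -28/5 + 7*exp(-t/4).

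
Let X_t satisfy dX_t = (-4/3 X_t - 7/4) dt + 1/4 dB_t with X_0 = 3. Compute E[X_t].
E[X_t] = -21/16 + 69*exp(-4*t/3)/16

Taking expectations and using E[dB_t] = 0, the mean m(t) = E[X_t] satisfies the ODE m'(t) = a m(t) + b with m(0) = x_0. With a = -4/3, b = -7/4, x_0 = 3, the solution is
  m(t) = x_0 * exp(a t) + (b/a) * (exp(a t) - 1)
       = 3 * exp((-4/3) t) + ((-7/4)/(-4/3)) * (exp((-4/3) t) - 1)
       = -21/16 + 69*exp(-4*t/3)/16.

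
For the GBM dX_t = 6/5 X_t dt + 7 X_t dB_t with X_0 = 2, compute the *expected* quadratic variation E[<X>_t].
E[<X>_t] = 980*exp(257*t/5)/257 - 980/257

<X>_t = int_0^t (7 * X_s)^2 ds. Taking expectation inside the integral: E[<X>_t] = 7^2 * int_0^t E[X_s^2] ds. For GBM, E[X_s^2] = x_0^2 * exp((2 mu + sigma^2) s). Integrating:
  E[<X>_t] = 7^2 * 2^2 * (exp((2*(6/5) + 7^2) t) - 1) / (2*(6/5) + 7^2)
           = 7^2 * 2^2 * (exp((257/5) t) - 1) / (257/5) = 980*exp(257*t/5)/257 - 980/257.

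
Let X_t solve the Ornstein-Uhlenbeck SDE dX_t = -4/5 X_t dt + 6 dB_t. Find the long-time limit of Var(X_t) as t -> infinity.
lim Var(X_t) = 45/2

The OU SDE dX = -theta X dt + sigma dB admits the integrating factor exp(theta t): d(exp(theta t) X_t) = sigma exp(theta t) dB_t. Integrating from 0 to t gives X_t = x_0 * exp(-theta t) + sigma * int_0^t exp(-theta (t-s)) dB_s for any initial x_0. The Itô integral has variance (by the Itô isometry) sigma^2 * int_0^t exp(-2 theta (t - s)) ds = sigma^2 * (1 - exp(-2 theta t)) / (2 theta), independent of x_0.
With theta = 4/5, sigma = 6:
  Var(X_t) = (6)^2 * (1 - exp(-2*4/5 t)) / (2 * 4/5) = 45/2 - 45*exp(-8*t/5)/2.
As t -> infinity, exp(-2*4/5 t) -> 0, so the stationary variance is sigma^2 / (2 theta) = 45/2.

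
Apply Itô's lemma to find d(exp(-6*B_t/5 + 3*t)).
d(exp(-6*B_t/5 + 3*t)) = (93*exp(-6*B_t/5 + 3*t)/25) dt + (-6*exp(-6*B_t/5 + 3*t)/5) dB_t

Itô's formula for f(t, x): d f(t, B_t) = (f_t + (1/2) f_xx) dt + f_x dB_t. Compute partials of f(t, x) = exp(3*t - 6*x/5):
  f_t(t,x)  = 3*exp(3*t - 6*x/5)
  f_x(t,x)  = -6*exp(3*t - 6*x/5)/5
  f_xx(t,x) = 36*exp(3*t - 6*x/5)/25
Assemble drift = f_t + (1/2) f_xx = 93*exp(3*t - 6*x/5)/25 and diffusion = f_x = -6*exp(3*t - 6*x/5)/5. Substituting x = B_t:
  d(exp(-6*B_t/5 + 3*t)) = (93*exp(-6*B_t/5 + 3*t)/25) dt + (-6*exp(-6*B_t/5 + 3*t)/5) dB_t.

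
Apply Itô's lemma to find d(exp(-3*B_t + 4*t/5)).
d(exp(-3*B_t + 4*t/5)) = (53*exp(-3*B_t + 4*t/5)/10) dt + (-3*exp(-3*B_t + 4*t/5)) dB_t

Itô's formula for f(t, x): d f(t, B_t) = (f_t + (1/2) f_xx) dt + f_x dB_t. Compute partials of f(t, x) = exp(4*t/5 - 3*x):
  f_t(t,x)  = 4*exp(4*t/5 - 3*x)/5
  f_x(t,x)  = -3*exp(4*t/5 - 3*x)
  f_xx(t,x) = 9*exp(4*t/5 - 3*x)
Assemble drift = f_t + (1/2) f_xx = 53*exp(4*t/5 - 3*x)/10 and diffusion = f_x = -3*exp(4*t/5 - 3*x). Substituting x = B_t:
  d(exp(-3*B_t + 4*t/5)) = (53*exp(-3*B_t + 4*t/5)/10) dt + (-3*exp(-3*B_t + 4*t/5)) dB_t.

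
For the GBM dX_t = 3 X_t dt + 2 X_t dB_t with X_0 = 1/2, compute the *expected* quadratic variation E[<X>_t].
E[<X>_t] = exp(10*t)/10 - 1/10

<X>_t = int_0^t (2 * X_s)^2 ds. Taking expectation inside the integral: E[<X>_t] = 2^2 * int_0^t E[X_s^2] ds. For GBM, E[X_s^2] = x_0^2 * exp((2 mu + sigma^2) s). Integrating:
  E[<X>_t] = 2^2 * (1/2)^2 * (exp((2*3 + 2^2) t) - 1) / (2*3 + 2^2)
           = 2^2 * (1/2)^2 * (exp(10 t) - 1) / 10 = exp(10*t)/10 - 1/10.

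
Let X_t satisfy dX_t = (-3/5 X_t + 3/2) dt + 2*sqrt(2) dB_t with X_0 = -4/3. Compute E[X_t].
E[X_t] = 5/2 - 23*exp(-3*t/5)/6

Taking expectations and using E[dB_t] = 0, the mean m(t) = E[X_t] satisfies the ODE m'(t) = a m(t) + b with m(0) = x_0. With a = -3/5, b = 3/2, x_0 = -4/3, the solution is
  m(t) = x_0 * exp(a t) + (b/a) * (exp(a t) - 1)
       = (-4/3) * exp((-3/5) t) + ((3/2)/(-3/5)) * (exp((-3/5) t) - 1)
       = 5/2 - 23*exp(-3*t/5)/6.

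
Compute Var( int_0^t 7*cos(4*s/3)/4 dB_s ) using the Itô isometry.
Var = 49*t/32 + 147*sin(4*t/3)*cos(4*t/3)/128

The Itô integral of a deterministic integrand f(s) has mean 0 because each increment f(s) * (B_{s+ds} - B_s) has mean 0. By the Itô isometry:
  Var( int_0^t f(s) dB_s ) = E[ (int_0^t f(s) dB_s)^2 ] = int_0^t f(s)^2 ds.
Here f(s) = 7*cos(4*s/3)/4, so f(s)^2 = 49*cos(4*s/3)^2/16. Integrate:
  int_0^t (49*cos(4*s/3)^2/16) ds = 49*t/32 + 147*sin(4*t/3)*cos(4*t/3)/128.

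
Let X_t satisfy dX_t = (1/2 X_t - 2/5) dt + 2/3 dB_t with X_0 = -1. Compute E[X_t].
E[X_t] = 4/5 - 9*exp(t/2)/5

Taking expectations and using E[dB_t] = 0, the mean m(t) = E[X_t] satisfies the ODE m'(t) = a m(t) + b with m(0) = x_0. With a = 1/2, b = -2/5, x_0 = -1, the solution is
  m(t) = x_0 * exp(a t) + (b/a) * (exp(a t) - 1)
       = (-1) * exp((1/2) t) + ((-2/5)/(1/2)) * (exp((1/2) t) - 1)
       = 4/5 - 9*exp(t/2)/5.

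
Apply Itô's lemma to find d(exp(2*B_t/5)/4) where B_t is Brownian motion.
d(exp(2*B_t/5)/4) = (exp(2*B_t/5)/50) dt + (exp(2*B_t/5)/10) dB_t

Itô's formula for f(B_t) gives d f(B_t) = f'(B_t) dB_t + (1/2) f''(B_t) dt. Compute derivatives of f(x) = exp(2*x/5)/4:
  f'(x)  = exp(2*x/5)/10
  f''(x) = exp(2*x/5)/25
Substitute x = B_t and multiply the f'' term by 1/2:
  drift     = (1/2) * (exp(2*x/5)/25) evaluated at B_t = exp(2*B_t/5)/50
  diffusion = (exp(2*x/5)/10) evaluated at B_t = exp(2*B_t/5)/10
Therefore d(exp(2*B_t/5)/4) = (exp(2*B_t/5)/50) dt + (exp(2*B_t/5)/10) dB_t.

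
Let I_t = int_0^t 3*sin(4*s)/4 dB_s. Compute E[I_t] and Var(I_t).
E[I_t] = 0; Var(I_t) = 9*t/32 - 9*sin(4*t)*cos(4*t)/128

The Itô integral of a deterministic integrand f(s) has mean 0 because each increment f(s) * (B_{s+ds} - B_s) has mean 0. By the Itô isometry:
  Var( int_0^t f(s) dB_s ) = E[ (int_0^t f(s) dB_s)^2 ] = int_0^t f(s)^2 ds.
Here f(s) = 3*sin(4*s)/4, so f(s)^2 = 9*sin(4*s)^2/16. Integrate:
  int_0^t (9*sin(4*s)^2/16) ds = 9*t/32 - 9*sin(4*t)*cos(4*t)/128.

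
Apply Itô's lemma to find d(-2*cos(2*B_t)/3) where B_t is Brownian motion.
d(-2*cos(2*B_t)/3) = (4*cos(2*B_t)/3) dt + (4*sin(2*B_t)/3) dB_t

Itô's formula for f(B_t) gives d f(B_t) = f'(B_t) dB_t + (1/2) f''(B_t) dt. Compute derivatives of f(x) = -2*cos(2*x)/3:
  f'(x)  = 4*sin(2*x)/3
  f''(x) = 8*cos(2*x)/3
Substitute x = B_t and multiply the f'' term by 1/2:
  drift     = (1/2) * (8*cos(2*x)/3) evaluated at B_t = 4*cos(2*B_t)/3
  diffusion = (4*sin(2*x)/3) evaluated at B_t = 4*sin(2*B_t)/3
Therefore d(-2*cos(2*B_t)/3) = (4*cos(2*B_t)/3) dt + (4*sin(2*B_t)/3) dB_t.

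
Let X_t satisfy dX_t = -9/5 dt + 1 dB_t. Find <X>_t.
<X>_t = t

For an Itô process dX_t = a(t) dt + b(t) dB_t, the quadratic variation is <X>_t = int_0^t b(s)^2 ds (the drift term does not contribute). Here b(s) = 1, so
  b(s)^2 = 1.
Integrating from 0 to t:
  <X>_t = int_0^t (1) ds = t.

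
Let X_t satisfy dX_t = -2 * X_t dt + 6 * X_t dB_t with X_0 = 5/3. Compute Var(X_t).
Var(X_t) = (25*exp(36*t) - 25)*exp(-4*t)/9

For GBM dX = mu X dt + sigma X dB with X_0 = x_0, apply Itô to Y = log X: dY = (mu - sigma^2/2) dt + sigma dB, so Y_t = log(x_0) + (mu - sigma^2/2) t + sigma B_t and hence X_t = x_0 * exp((mu - sigma^2/2) t + sigma B_t).
With mu = -2, sigma = 6, x_0 = 5/3, this gives:
  X_t = 5/3 * exp((-20) * t + (6) * B_t).
Since sigma*B_t ~ Normal(0, sigma^2 t), E[exp(sigma*B_t)] = exp(sigma^2 t / 2); so E[X_t] = x_0 * exp((mu - sigma^2/2) t) * exp(sigma^2 t / 2) = x_0 * exp(mu t) = 5*exp(-2*t)/3.
Var(X_t) = E[X_t^2] - (E[X_t])^2 = x_0^2 * exp(2 mu t) * (exp(sigma^2 t) - 1) = (25*exp(36*t) - 25)*exp(-4*t)/9.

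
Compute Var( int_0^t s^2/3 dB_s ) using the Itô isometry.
Var = t^5/45

The Itô integral of a deterministic integrand f(s) has mean 0 because each increment f(s) * (B_{s+ds} - B_s) has mean 0. By the Itô isometry:
  Var( int_0^t f(s) dB_s ) = E[ (int_0^t f(s) dB_s)^2 ] = int_0^t f(s)^2 ds.
Here f(s) = s^2/3, so f(s)^2 = s^4/9. Integrate:
  int_0^t (s^4/9) ds = t^5/45.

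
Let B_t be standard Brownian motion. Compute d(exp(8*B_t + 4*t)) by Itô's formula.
d(exp(8*B_t + 4*t)) = (36*exp(8*B_t + 4*t)) dt + (8*exp(8*B_t + 4*t)) dB_t

Itô's formula for f(t, x): d f(t, B_t) = (f_t + (1/2) f_xx) dt + f_x dB_t. Compute partials of f(t, x) = exp(4*t + 8*x):
  f_t(t,x)  = 4*exp(4*t + 8*x)
  f_x(t,x)  = 8*exp(4*t + 8*x)
  f_xx(t,x) = 64*exp(4*t + 8*x)
Assemble drift = f_t + (1/2) f_xx = 36*exp(4*t + 8*x) and diffusion = f_x = 8*exp(4*t + 8*x). Substituting x = B_t:
  d(exp(8*B_t + 4*t)) = (36*exp(8*B_t + 4*t)) dt + (8*exp(8*B_t + 4*t)) dB_t.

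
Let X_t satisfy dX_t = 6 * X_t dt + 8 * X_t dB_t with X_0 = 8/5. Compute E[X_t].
E[X_t] = 8*exp(6*t)/5

For GBM dX = mu X dt + sigma X dB with X_0 = x_0, apply Itô to Y = log X: dY = (mu - sigma^2/2) dt + sigma dB, so Y_t = log(x_0) + (mu - sigma^2/2) t + sigma B_t and hence X_t = x_0 * exp((mu - sigma^2/2) t + sigma B_t).
With mu = 6, sigma = 8, x_0 = 8/5, this gives:
  X_t = 8/5 * exp((-26) * t + (8) * B_t).
Since sigma*B_t ~ Normal(0, sigma^2 t), E[exp(sigma*B_t)] = exp(sigma^2 t / 2); so E[X_t] = x_0 * exp((mu - sigma^2/2) t) * exp(sigma^2 t / 2) = x_0 * exp(mu t) = 8*exp(6*t)/5.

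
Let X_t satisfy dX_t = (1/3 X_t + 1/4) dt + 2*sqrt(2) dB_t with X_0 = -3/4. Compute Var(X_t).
Var(X_t) = 12*exp(2*t/3) - 12

The variance V(t) = Var(X_t) satisfies V'(t) = 2 a V(t) + c^2 with V(0) = 0 (drift coefficient is linear in X, diffusion is constant). With a = 1/3, c = 2*sqrt(2), the solution is
  V(t) = (c^2 / (2 a)) * (exp(2 a t) - 1)
       = ((2*sqrt(2))^2 / (2*(1/3))) * (exp((2/3) t) - 1)
       = 12*exp(2*t/3) - 12.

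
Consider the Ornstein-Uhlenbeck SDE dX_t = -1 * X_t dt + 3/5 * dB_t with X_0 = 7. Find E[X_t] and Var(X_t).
E[X_t] = 7*exp(-t); Var(X_t) = 9/50 - 9*exp(-2*t)/50

The OU SDE dX = -theta X dt + sigma dB admits the integrating factor exp(theta t): d(exp(theta t) X_t) = sigma exp(theta t) dB_t. Integrating from 0 to t:
  X_t = x_0 * exp(-theta t) + sigma * int_0^t exp(-theta (t-s)) dB_s.
The Itô integral has mean 0 and (by the Itô isometry) variance sigma^2 * int_0^t exp(-2 theta (t - s)) ds = sigma^2 * (1 - exp(-2 theta t)) / (2 theta).
With theta = 1, sigma = 3/5, x_0 = 7:
  E[X_t] = 7 * exp(-1 t) = 7*exp(-t)
  Var(X_t) = (3/5)^2 * (1 - exp(-2*1 t)) / (2 * 1) = 9/50 - 9*exp(-2*t)/50.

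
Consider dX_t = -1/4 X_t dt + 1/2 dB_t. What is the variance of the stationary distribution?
lim Var(X_t) = 1/2

The OU SDE dX = -theta X dt + sigma dB admits the integrating factor exp(theta t): d(exp(theta t) X_t) = sigma exp(theta t) dB_t. Integrating from 0 to t gives X_t = x_0 * exp(-theta t) + sigma * int_0^t exp(-theta (t-s)) dB_s for any initial x_0. The Itô integral has variance (by the Itô isometry) sigma^2 * int_0^t exp(-2 theta (t - s)) ds = sigma^2 * (1 - exp(-2 theta t)) / (2 theta), independent of x_0.
With theta = 1/4, sigma = 1/2:
  Var(X_t) = (1/2)^2 * (1 - exp(-2*1/4 t)) / (2 * 1/4) = 1/2 - exp(-t/2)/2.
As t -> infinity, exp(-2*1/4 t) -> 0, so the stationary variance is sigma^2 / (2 theta) = 1/2.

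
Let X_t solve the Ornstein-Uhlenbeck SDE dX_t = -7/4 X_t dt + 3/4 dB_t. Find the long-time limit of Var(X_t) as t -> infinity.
lim Var(X_t) = 9/56

The OU SDE dX = -theta X dt + sigma dB admits the integrating factor exp(theta t): d(exp(theta t) X_t) = sigma exp(theta t) dB_t. Integrating from 0 to t gives X_t = x_0 * exp(-theta t) + sigma * int_0^t exp(-theta (t-s)) dB_s for any initial x_0. The Itô integral has variance (by the Itô isometry) sigma^2 * int_0^t exp(-2 theta (t - s)) ds = sigma^2 * (1 - exp(-2 theta t)) / (2 theta), independent of x_0.
With theta = 7/4, sigma = 3/4:
  Var(X_t) = (3/4)^2 * (1 - exp(-2*7/4 t)) / (2 * 7/4) = 9/56 - 9*exp(-7*t/2)/56.
As t -> infinity, exp(-2*7/4 t) -> 0, so the stationary variance is sigma^2 / (2 theta) = 9/56.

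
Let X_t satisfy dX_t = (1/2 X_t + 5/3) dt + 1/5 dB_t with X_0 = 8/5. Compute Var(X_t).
Var(X_t) = exp(t)/25 - 1/25

The variance V(t) = Var(X_t) satisfies V'(t) = 2 a V(t) + c^2 with V(0) = 0 (drift coefficient is linear in X, diffusion is constant). With a = 1/2, c = 1/5, the solution is
  V(t) = (c^2 / (2 a)) * (exp(2 a t) - 1)
       = ((1/5)^2 / (2*(1/2))) * (exp(1 t) - 1)
       = exp(t)/25 - 1/25.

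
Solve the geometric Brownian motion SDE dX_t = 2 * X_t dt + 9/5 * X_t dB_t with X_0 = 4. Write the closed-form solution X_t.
X_t = 4 * exp((19/50) * t + (9/5) * B_t)

For GBM dX = mu X dt + sigma X dB with X_0 = x_0, apply Itô to Y = log X: dY = (mu - sigma^2/2) dt + sigma dB, so Y_t = log(x_0) + (mu - sigma^2/2) t + sigma B_t and hence X_t = x_0 * exp((mu - sigma^2/2) t + sigma B_t).
With mu = 2, sigma = 9/5, x_0 = 4, this gives:
  X_t = 4 * exp((19/50) * t + (9/5) * B_t).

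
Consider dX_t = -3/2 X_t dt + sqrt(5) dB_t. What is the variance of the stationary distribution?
lim Var(X_t) = 5/3

The OU SDE dX = -theta X dt + sigma dB admits the integrating factor exp(theta t): d(exp(theta t) X_t) = sigma exp(theta t) dB_t. Integrating from 0 to t gives X_t = x_0 * exp(-theta t) + sigma * int_0^t exp(-theta (t-s)) dB_s for any initial x_0. The Itô integral has variance (by the Itô isometry) sigma^2 * int_0^t exp(-2 theta (t - s)) ds = sigma^2 * (1 - exp(-2 theta t)) / (2 theta), independent of x_0.
With theta = 3/2, sigma = sqrt(5):
  Var(X_t) = (sqrt(5))^2 * (1 - exp(-2*3/2 t)) / (2 * 3/2) = 5/3 - 5*exp(-3*t)/3.
As t -> infinity, exp(-2*3/2 t) -> 0, so the stationary variance is sigma^2 / (2 theta) = 5/3.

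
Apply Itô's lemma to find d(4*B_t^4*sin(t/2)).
d(4*B_t^4*sin(t/2)) = (2*B_t^2*(B_t^2*cos(t/2) + 12*sin(t/2))) dt + (16*B_t^3*sin(t/2)) dB_t

Itô's formula for f(t, x): d f(t, B_t) = (f_t + (1/2) f_xx) dt + f_x dB_t. Compute partials of f(t, x) = 4*x^4*sin(t/2):
  f_t(t,x)  = 2*x^4*cos(t/2)
  f_x(t,x)  = 16*x^3*sin(t/2)
  f_xx(t,x) = 48*x^2*sin(t/2)
Assemble drift = f_t + (1/2) f_xx = 2*x^2*(x^2*cos(t/2) + 12*sin(t/2)) and diffusion = f_x = 16*x^3*sin(t/2). Substituting x = B_t:
  d(4*B_t^4*sin(t/2)) = (2*B_t^2*(B_t^2*cos(t/2) + 12*sin(t/2))) dt + (16*B_t^3*sin(t/2)) dB_t.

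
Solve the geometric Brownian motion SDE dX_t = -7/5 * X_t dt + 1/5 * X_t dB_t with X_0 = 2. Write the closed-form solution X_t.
X_t = 2 * exp((-71/50) * t + (1/5) * B_t)

For GBM dX = mu X dt + sigma X dB with X_0 = x_0, apply Itô to Y = log X: dY = (mu - sigma^2/2) dt + sigma dB, so Y_t = log(x_0) + (mu - sigma^2/2) t + sigma B_t and hence X_t = x_0 * exp((mu - sigma^2/2) t + sigma B_t).
With mu = -7/5, sigma = 1/5, x_0 = 2, this gives:
  X_t = 2 * exp((-71/50) * t + (1/5) * B_t).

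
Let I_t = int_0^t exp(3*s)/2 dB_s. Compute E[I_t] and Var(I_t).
E[I_t] = 0; Var(I_t) = exp(6*t)/24 - 1/24

The Itô integral of a deterministic integrand f(s) has mean 0 because each increment f(s) * (B_{s+ds} - B_s) has mean 0. By the Itô isometry:
  Var( int_0^t f(s) dB_s ) = E[ (int_0^t f(s) dB_s)^2 ] = int_0^t f(s)^2 ds.
Here f(s) = exp(3*s)/2, so f(s)^2 = exp(6*s)/4. Integrate:
  int_0^t (exp(6*s)/4) ds = exp(6*t)/24 - 1/24.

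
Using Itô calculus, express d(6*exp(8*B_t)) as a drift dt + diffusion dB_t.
d(6*exp(8*B_t)) = (192*exp(8*B_t)) dt + (48*exp(8*B_t)) dB_t

Itô's formula for f(B_t) gives d f(B_t) = f'(B_t) dB_t + (1/2) f''(B_t) dt. Compute derivatives of f(x) = 6*exp(8*x):
  f'(x)  = 48*exp(8*x)
  f''(x) = 384*exp(8*x)
Substitute x = B_t and multiply the f'' term by 1/2:
  drift     = (1/2) * (384*exp(8*x)) evaluated at B_t = 192*exp(8*B_t)
  diffusion = (48*exp(8*x)) evaluated at B_t = 48*exp(8*B_t)
Therefore d(6*exp(8*B_t)) = (192*exp(8*B_t)) dt + (48*exp(8*B_t)) dB_t.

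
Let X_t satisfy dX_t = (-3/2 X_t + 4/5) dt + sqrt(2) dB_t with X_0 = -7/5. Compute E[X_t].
E[X_t] = 8/15 - 29*exp(-3*t/2)/15

Taking expectations and using E[dB_t] = 0, the mean m(t) = E[X_t] satisfies the ODE m'(t) = a m(t) + b with m(0) = x_0. With a = -3/2, b = 4/5, x_0 = -7/5, the solution is
  m(t) = x_0 * exp(a t) + (b/a) * (exp(a t) - 1)
       = (-7/5) * exp((-3/2) t) + ((4/5)/(-3/2)) * (exp((-3/2) t) - 1)
       = 8/15 - 29*exp(-3*t/2)/15.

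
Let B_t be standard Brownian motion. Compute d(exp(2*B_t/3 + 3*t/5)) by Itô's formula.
d(exp(2*B_t/3 + 3*t/5)) = (37*exp(2*B_t/3 + 3*t/5)/45) dt + (2*exp(2*B_t/3 + 3*t/5)/3) dB_t

Itô's formula for f(t, x): d f(t, B_t) = (f_t + (1/2) f_xx) dt + f_x dB_t. Compute partials of f(t, x) = exp(3*t/5 + 2*x/3):
  f_t(t,x)  = 3*exp(3*t/5 + 2*x/3)/5
  f_x(t,x)  = 2*exp(3*t/5 + 2*x/3)/3
  f_xx(t,x) = 4*exp(3*t/5 + 2*x/3)/9
Assemble drift = f_t + (1/2) f_xx = 37*exp(3*t/5 + 2*x/3)/45 and diffusion = f_x = 2*exp(3*t/5 + 2*x/3)/3. Substituting x = B_t:
  d(exp(2*B_t/3 + 3*t/5)) = (37*exp(2*B_t/3 + 3*t/5)/45) dt + (2*exp(2*B_t/3 + 3*t/5)/3) dB_t.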